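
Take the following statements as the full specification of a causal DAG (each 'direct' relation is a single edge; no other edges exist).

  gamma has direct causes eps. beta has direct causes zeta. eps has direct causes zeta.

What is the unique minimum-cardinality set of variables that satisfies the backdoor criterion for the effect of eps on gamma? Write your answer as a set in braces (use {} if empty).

Variables eligible for adjustment (non-descendants of eps, excluding eps and gamma): {beta, zeta}.
Backdoor paths from eps to gamma:
  (none)
With no backdoor paths the empty set already satisfies the criterion, and it is trivially minimal.

{}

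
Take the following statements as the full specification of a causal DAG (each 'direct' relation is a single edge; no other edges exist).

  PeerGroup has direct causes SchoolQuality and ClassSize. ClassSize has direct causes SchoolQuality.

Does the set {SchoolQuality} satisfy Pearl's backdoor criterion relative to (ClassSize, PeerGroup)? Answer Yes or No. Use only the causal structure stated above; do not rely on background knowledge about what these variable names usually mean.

Backdoor paths from ClassSize to PeerGroup (paths whose first edge points into ClassSize):
  P1: ClassSize <- SchoolQuality -> PeerGroup
Condition 1 (no descendant of ClassSize in the set): holds — descendants of ClassSize are {PeerGroup}; none are in {SchoolQuality}.
Condition 2 (every backdoor path blocked by {SchoolQuality}):
  P1: blocked at fork node SchoolQuality ∈ conditioning set.
{SchoolQuality} satisfies the backdoor criterion.

Yes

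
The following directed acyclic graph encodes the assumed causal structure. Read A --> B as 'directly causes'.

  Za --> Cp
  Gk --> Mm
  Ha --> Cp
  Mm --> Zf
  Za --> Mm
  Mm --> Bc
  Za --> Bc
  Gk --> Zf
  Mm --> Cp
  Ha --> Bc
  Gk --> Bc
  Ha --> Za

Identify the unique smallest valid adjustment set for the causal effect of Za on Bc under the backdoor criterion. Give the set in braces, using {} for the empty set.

{Ha}

Variables eligible for adjustment (non-descendants of Za, excluding Za and Bc): {Gk, Ha}.
Backdoor paths from Za to Bc:
  P1: Za <- Ha -> Cp <- Mm <- Gk -> Bc
  P2: Za <- Ha -> Cp <- Mm -> Zf <- Gk -> Bc
  P3: Za <- Ha -> Cp <- Mm -> Bc
  P4: Za <- Ha -> Bc
The empty set is not sufficient: P4 (Za <- Ha -> Bc) has no collider blocking it and no conditioned non-collider, so it is open.
Try {Ha}:
  P1: blocked at fork node Ha ∈ conditioning set.
  P2: blocked at fork node Ha ∈ conditioning set.
  P3: blocked at fork node Ha ∈ conditioning set.
  P4: blocked at fork node Ha ∈ conditioning set.
{Ha} contains no descendant of Za and blocks every backdoor path.
No other singleton works — e.g. {Gk} leaves P4 open — so {Ha} is the unique smallest valid adjustment set.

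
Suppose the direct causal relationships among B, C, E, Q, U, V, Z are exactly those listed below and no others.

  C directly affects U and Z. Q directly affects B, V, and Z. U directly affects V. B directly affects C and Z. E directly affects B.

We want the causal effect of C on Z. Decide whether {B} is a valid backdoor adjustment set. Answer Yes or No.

Yes

Backdoor paths from C to Z (paths whose first edge points into C):
  P1: C <- B <- Q -> Z
  P2: C <- B -> Z
Condition 1 (no descendant of C in the set): holds — descendants of C are {U, V, Z}; none are in {B}.
Condition 2 (every backdoor path blocked by {B}):
  P1: blocked at chain node B ∈ conditioning set.
  P2: blocked at fork node B ∈ conditioning set.
{B} satisfies the backdoor criterion.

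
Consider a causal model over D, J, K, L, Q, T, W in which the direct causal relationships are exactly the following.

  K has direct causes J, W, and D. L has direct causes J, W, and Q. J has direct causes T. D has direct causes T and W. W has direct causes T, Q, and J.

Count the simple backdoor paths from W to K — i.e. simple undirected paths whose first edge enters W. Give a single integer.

6

A backdoor path from W to K is any simple undirected path whose first edge points into W (i.e. leaves W via a parent).
Parents of W: {J, Q, T}.
Enumerating:
  P1: W <- T -> J -> K
  P2: W <- T -> D -> K
  P3: W <- J <- T -> D -> K
  P4: W <- J -> K
  P5: W <- Q -> L <- J <- T -> D -> K
  P6: W <- Q -> L <- J -> K
That exhausts the simple backdoor paths. Count: 6.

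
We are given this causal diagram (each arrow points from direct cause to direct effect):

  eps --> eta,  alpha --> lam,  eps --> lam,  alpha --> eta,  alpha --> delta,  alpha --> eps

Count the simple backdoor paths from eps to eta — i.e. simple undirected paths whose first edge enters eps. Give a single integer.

1

A backdoor path from eps to eta is any simple undirected path whose first edge points into eps (i.e. leaves eps via a parent).
Parents of eps: {alpha}.
Enumerating:
  P1: eps <- alpha -> eta
That exhausts the simple backdoor paths. Count: 1.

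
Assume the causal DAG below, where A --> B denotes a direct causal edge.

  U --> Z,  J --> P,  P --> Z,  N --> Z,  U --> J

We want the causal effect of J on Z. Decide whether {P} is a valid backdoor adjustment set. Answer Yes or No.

No

Backdoor paths from J to Z (paths whose first edge points into J):
  P1: J <- U -> Z
Condition 1 (no descendant of J in the set): FAILS — P is a descendant of J.
Condition 2 (every backdoor path blocked by {P}):
  P1: open — no interior node is in the conditioning set.
{P} does not satisfy the backdoor criterion.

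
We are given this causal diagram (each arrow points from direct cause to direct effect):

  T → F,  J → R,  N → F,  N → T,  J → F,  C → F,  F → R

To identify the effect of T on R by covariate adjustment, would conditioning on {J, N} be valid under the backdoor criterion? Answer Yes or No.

Backdoor paths from T to R (paths whose first edge points into T):
  P1: T <- N -> F <- J -> R
  P2: T <- N -> F -> R
Condition 1 (no descendant of T in the set): holds — descendants of T are {F, R}; none are in {J, N}.
Condition 2 (every backdoor path blocked by {J, N}):
  P1: blocked at fork node N ∈ conditioning set.
  P2: blocked at fork node N ∈ conditioning set.
{J, N} satisfies the backdoor criterion.

Yes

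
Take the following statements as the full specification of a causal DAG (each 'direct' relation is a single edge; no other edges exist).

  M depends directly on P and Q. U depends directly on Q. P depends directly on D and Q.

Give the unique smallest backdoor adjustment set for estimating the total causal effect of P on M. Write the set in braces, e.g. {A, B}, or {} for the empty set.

{Q}

Variables eligible for adjustment (non-descendants of P, excluding P and M): {D, Q, U}.
Backdoor paths from P to M:
  P1: P <- Q -> M
The empty set is not sufficient: P1 (P <- Q -> M) has no collider blocking it and no conditioned non-collider, so it is open.
Try {Q}:
  P1: blocked at fork node Q ∈ conditioning set.
{Q} contains no descendant of P and blocks every backdoor path.
No other singleton works — e.g. {D} leaves P1 open — so {Q} is the unique smallest valid adjustment set.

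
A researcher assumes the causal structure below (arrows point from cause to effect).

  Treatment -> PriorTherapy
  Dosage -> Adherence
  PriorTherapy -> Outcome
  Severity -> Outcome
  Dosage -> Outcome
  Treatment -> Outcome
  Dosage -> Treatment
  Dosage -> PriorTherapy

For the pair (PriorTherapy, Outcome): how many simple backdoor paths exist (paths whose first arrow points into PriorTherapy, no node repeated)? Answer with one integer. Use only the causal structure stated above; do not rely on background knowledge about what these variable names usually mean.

A backdoor path from PriorTherapy to Outcome is any simple undirected path whose first edge points into PriorTherapy (i.e. leaves PriorTherapy via a parent).
Parents of PriorTherapy: {Dosage, Treatment}.
Enumerating:
  P1: PriorTherapy <- Dosage -> Treatment -> Outcome
  P2: PriorTherapy <- Dosage -> Outcome
  P3: PriorTherapy <- Treatment <- Dosage -> Outcome
  P4: PriorTherapy <- Treatment -> Outcome
That exhausts the simple backdoor paths. Count: 4.

4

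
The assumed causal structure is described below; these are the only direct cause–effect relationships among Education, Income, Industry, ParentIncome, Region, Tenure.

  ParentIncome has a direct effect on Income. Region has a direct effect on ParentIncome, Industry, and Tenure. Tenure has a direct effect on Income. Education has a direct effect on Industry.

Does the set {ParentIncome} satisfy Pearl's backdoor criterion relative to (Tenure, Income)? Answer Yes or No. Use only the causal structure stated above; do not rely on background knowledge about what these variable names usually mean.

Backdoor paths from Tenure to Income (paths whose first edge points into Tenure):
  P1: Tenure <- Region -> ParentIncome -> Income
Condition 1 (no descendant of Tenure in the set): holds — descendants of Tenure are {Income}; none are in {ParentIncome}.
Condition 2 (every backdoor path blocked by {ParentIncome}):
  P1: blocked at chain node ParentIncome ∈ conditioning set.
{ParentIncome} satisfies the backdoor criterion.

Yes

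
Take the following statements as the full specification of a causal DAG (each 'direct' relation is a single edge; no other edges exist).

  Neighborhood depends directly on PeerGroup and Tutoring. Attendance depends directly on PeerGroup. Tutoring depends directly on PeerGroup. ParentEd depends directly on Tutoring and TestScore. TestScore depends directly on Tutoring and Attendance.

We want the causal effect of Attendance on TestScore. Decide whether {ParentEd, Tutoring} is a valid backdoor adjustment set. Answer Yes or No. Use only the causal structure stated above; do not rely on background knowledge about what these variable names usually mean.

No

Backdoor paths from Attendance to TestScore (paths whose first edge points into Attendance):
  P1: Attendance <- PeerGroup -> Tutoring -> TestScore
  P2: Attendance <- PeerGroup -> Tutoring -> ParentEd <- TestScore
  P3: Attendance <- PeerGroup -> Neighborhood <- Tutoring -> TestScore
  P4: Attendance <- PeerGroup -> Neighborhood <- Tutoring -> ParentEd <- TestScore
Condition 1 (no descendant of Attendance in the set): FAILS — ParentEd is a descendant of Attendance.
Condition 2 (every backdoor path blocked by {ParentEd, Tutoring}):
  P1: blocked at chain node Tutoring ∈ conditioning set.
  P2: blocked at chain node Tutoring ∈ conditioning set.
  P3: blocked at collider Neighborhood (neither it nor any descendant is in the conditioning set).
  P4: blocked at collider Neighborhood (neither it nor any descendant is in the conditioning set).
{ParentEd, Tutoring} does not satisfy the backdoor criterion.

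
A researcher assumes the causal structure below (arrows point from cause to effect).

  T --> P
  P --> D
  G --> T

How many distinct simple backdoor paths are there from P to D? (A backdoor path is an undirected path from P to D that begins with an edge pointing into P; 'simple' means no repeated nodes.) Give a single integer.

A backdoor path from P to D is any simple undirected path whose first edge points into P (i.e. leaves P via a parent).
Parents of P: {T}.
No simple path from any parent of P reaches D without revisiting P, so there are no backdoor paths.

0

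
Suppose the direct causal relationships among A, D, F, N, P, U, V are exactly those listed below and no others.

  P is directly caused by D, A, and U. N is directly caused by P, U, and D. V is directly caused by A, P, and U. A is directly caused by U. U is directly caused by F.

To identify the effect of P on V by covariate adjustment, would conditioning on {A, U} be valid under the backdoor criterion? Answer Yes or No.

Backdoor paths from P to V (paths whose first edge points into P):
  P1: P <- D -> N <- U -> A -> V
  P2: P <- D -> N <- U -> V
  P3: P <- U -> A -> V
  P4: P <- U -> V
  P5: P <- A <- U -> V
  P6: P <- A -> V
Condition 1 (no descendant of P in the set): holds — descendants of P are {N, V}; none are in {A, U}.
Condition 2 (every backdoor path blocked by {A, U}):
  P1: blocked at collider N (neither it nor any descendant is in the conditioning set).
  P2: blocked at collider N (neither it nor any descendant is in the conditioning set).
  P3: blocked at fork node U ∈ conditioning set.
  P4: blocked at fork node U ∈ conditioning set.
  P5: blocked at chain node A ∈ conditioning set.
  P6: blocked at fork node A ∈ conditioning set.
{A, U} satisfies the backdoor criterion.

Yes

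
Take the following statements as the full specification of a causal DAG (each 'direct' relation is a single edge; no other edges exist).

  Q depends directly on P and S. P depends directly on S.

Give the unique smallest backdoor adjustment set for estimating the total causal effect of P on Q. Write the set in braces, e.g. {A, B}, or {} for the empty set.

Variables eligible for adjustment (non-descendants of P, excluding P and Q): {S}.
Backdoor paths from P to Q:
  P1: P <- S -> Q
The empty set is not sufficient: P1 (P <- S -> Q) has no collider blocking it and no conditioned non-collider, so it is open.
Try {S}:
  P1: blocked at fork node S ∈ conditioning set.
{S} contains no descendant of P and blocks every backdoor path.
{S} is the unique smallest valid adjustment set.

{S}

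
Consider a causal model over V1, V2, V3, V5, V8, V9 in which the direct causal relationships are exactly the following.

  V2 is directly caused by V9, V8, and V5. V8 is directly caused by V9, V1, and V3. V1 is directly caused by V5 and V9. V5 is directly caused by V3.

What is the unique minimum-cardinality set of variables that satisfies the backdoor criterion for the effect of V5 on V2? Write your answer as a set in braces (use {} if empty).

{V3}

Variables eligible for adjustment (non-descendants of V5, excluding V5 and V2): {V3, V9}.
Backdoor paths from V5 to V2:
  P1: V5 <- V3 -> V8 <- V9 -> V2
  P2: V5 <- V3 -> V8 <- V1 <- V9 -> V2
  P3: V5 <- V3 -> V8 -> V2
The empty set is not sufficient: P3 (V5 <- V3 -> V8 -> V2) has no collider blocking it and no conditioned non-collider, so it is open.
Try {V3}:
  P1: blocked at fork node V3 ∈ conditioning set.
  P2: blocked at fork node V3 ∈ conditioning set.
  P3: blocked at fork node V3 ∈ conditioning set.
{V3} contains no descendant of V5 and blocks every backdoor path.
No other singleton works — e.g. {V9} leaves P3 open — so {V3} is the unique smallest valid adjustment set.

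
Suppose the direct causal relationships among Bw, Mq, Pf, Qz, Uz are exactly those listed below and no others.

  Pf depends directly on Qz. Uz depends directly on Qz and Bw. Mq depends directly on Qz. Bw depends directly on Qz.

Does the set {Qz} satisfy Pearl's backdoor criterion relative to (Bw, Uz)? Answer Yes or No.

Backdoor paths from Bw to Uz (paths whose first edge points into Bw):
  P1: Bw <- Qz -> Uz
Condition 1 (no descendant of Bw in the set): holds — descendants of Bw are {Uz}; none are in {Qz}.
Condition 2 (every backdoor path blocked by {Qz}):
  P1: blocked at fork node Qz ∈ conditioning set.
{Qz} satisfies the backdoor criterion.

Yes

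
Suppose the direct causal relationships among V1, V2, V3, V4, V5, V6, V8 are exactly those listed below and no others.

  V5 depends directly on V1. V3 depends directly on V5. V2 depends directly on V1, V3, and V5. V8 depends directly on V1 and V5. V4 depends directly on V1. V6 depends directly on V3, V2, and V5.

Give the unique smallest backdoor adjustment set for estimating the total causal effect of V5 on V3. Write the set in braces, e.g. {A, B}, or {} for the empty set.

{}

Variables eligible for adjustment (non-descendants of V5, excluding V5 and V3): {V1, V4}.
Backdoor paths from V5 to V3:
  P1: V5 <- V1 -> V2 <- V3
  P2: V5 <- V1 -> V2 -> V6 <- V3
Each backdoor path contains an unconditioned collider, so every path is already blocked with the empty conditioning set:
  P1: blocked at collider V2 (neither it nor any descendant is in the conditioning set).
  P2: blocked at collider V6 (neither it nor any descendant is in the conditioning set).
The empty set is therefore the unique smallest valid set.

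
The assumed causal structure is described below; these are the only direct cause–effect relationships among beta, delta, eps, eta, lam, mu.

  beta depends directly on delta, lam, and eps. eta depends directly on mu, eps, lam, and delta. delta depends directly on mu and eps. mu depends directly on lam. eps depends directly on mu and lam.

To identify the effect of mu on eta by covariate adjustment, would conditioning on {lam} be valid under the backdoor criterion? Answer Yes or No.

Yes

Backdoor paths from mu to eta (paths whose first edge points into mu):
  P1: mu <- lam -> eps -> delta -> eta
  P2: mu <- lam -> eps -> eta
  P3: mu <- lam -> eps -> beta <- delta -> eta
  P4: mu <- lam -> eta
  P5: mu <- lam -> beta <- eps -> delta -> eta
  P6: mu <- lam -> beta <- eps -> eta
  P7: mu <- lam -> beta <- delta <- eps -> eta
  P8: mu <- lam -> beta <- delta -> eta
Condition 1 (no descendant of mu in the set): holds — descendants of mu are {beta, delta, eps, eta}; none are in {lam}.
Condition 2 (every backdoor path blocked by {lam}):
  P1: blocked at fork node lam ∈ conditioning set.
  P2: blocked at fork node lam ∈ conditioning set.
  P3: blocked at fork node lam ∈ conditioning set.
  P4: blocked at fork node lam ∈ conditioning set.
  P5: blocked at fork node lam ∈ conditioning set.
  P6: blocked at fork node lam ∈ conditioning set.
  P7: blocked at fork node lam ∈ conditioning set.
  P8: blocked at fork node lam ∈ conditioning set.
{lam} satisfies the backdoor criterion.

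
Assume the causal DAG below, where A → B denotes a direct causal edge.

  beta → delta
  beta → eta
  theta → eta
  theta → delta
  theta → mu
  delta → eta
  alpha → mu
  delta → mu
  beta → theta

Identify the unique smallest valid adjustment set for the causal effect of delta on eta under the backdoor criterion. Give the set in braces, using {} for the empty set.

Variables eligible for adjustment (non-descendants of delta, excluding delta and eta): {alpha, beta, theta}.
Backdoor paths from delta to eta:
  P1: delta <- beta -> theta -> eta
  P2: delta <- beta -> eta
  P3: delta <- theta <- beta -> eta
  P4: delta <- theta -> eta
The empty set is not sufficient: P1 (delta <- beta -> theta -> eta) has no collider blocking it and no conditioned non-collider, so it is open.
Try {beta, theta}:
  P1: blocked at fork node beta ∈ conditioning set.
  P2: blocked at fork node beta ∈ conditioning set.
  P3: blocked at chain node theta ∈ conditioning set.
  P4: blocked at fork node theta ∈ conditioning set.
{beta, theta} contains no descendant of delta and blocks every backdoor path.
Every element of {beta, theta} is needed (dropping beta leaves P2 open; dropping theta leaves P4 open), so no proper subset is valid.
Among all size-2 subsets of the eligible variables, only {beta, theta} blocks every backdoor path, so it is the unique smallest valid adjustment set.

{beta, theta}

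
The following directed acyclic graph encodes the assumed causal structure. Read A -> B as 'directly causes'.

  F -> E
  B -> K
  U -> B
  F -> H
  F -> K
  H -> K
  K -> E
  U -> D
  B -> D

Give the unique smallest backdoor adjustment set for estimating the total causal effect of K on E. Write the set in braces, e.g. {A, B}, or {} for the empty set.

{F}

Variables eligible for adjustment (non-descendants of K, excluding K and E): {B, D, F, H, U}.
Backdoor paths from K to E:
  P1: K <- F -> E
  P2: K <- H <- F -> E
The empty set is not sufficient: P1 (K <- F -> E) has no collider blocking it and no conditioned non-collider, so it is open.
Try {F}:
  P1: blocked at fork node F ∈ conditioning set.
  P2: blocked at fork node F ∈ conditioning set.
{F} contains no descendant of K and blocks every backdoor path.
No other singleton works — e.g. {U} leaves P1 open — so {F} is the unique smallest valid adjustment set.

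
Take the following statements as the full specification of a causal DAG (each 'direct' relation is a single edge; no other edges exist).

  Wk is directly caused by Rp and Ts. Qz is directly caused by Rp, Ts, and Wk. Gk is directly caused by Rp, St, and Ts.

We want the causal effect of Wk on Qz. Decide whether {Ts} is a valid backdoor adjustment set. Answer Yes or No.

No

Backdoor paths from Wk to Qz (paths whose first edge points into Wk):
  P1: Wk <- Rp -> Gk <- Ts -> Qz
  P2: Wk <- Rp -> Qz
  P3: Wk <- Ts -> Gk <- Rp -> Qz
  P4: Wk <- Ts -> Qz
Condition 1 (no descendant of Wk in the set): holds — descendants of Wk are {Qz}; none are in {Ts}.
Condition 2 (every backdoor path blocked by {Ts}):
  P1: blocked at collider Gk (neither it nor any descendant is in the conditioning set).
  P2: open — no interior node is in the conditioning set.
  P3: blocked at fork node Ts ∈ conditioning set.
  P4: blocked at fork node Ts ∈ conditioning set.
{Ts} does not satisfy the backdoor criterion.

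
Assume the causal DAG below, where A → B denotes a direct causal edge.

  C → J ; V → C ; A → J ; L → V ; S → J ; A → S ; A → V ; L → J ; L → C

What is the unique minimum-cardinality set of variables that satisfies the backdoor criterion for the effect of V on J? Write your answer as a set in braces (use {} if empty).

{A, L}

Variables eligible for adjustment (non-descendants of V, excluding V and J): {A, L, S}.
Backdoor paths from V to J:
  P1: V <- L -> C -> J
  P2: V <- L -> J
  P3: V <- A -> S -> J
  P4: V <- A -> J
The empty set is not sufficient: P1 (V <- L -> C -> J) has no collider blocking it and no conditioned non-collider, so it is open.
Try {A, L}:
  P1: blocked at fork node L ∈ conditioning set.
  P2: blocked at fork node L ∈ conditioning set.
  P3: blocked at fork node A ∈ conditioning set.
  P4: blocked at fork node A ∈ conditioning set.
{A, L} contains no descendant of V and blocks every backdoor path.
Every element of {A, L} is needed (dropping A leaves P3 open; dropping L leaves P1 open), so no proper subset is valid.
Among all size-2 subsets of the eligible variables, only {A, L} blocks every backdoor path, so it is the unique smallest valid adjustment set.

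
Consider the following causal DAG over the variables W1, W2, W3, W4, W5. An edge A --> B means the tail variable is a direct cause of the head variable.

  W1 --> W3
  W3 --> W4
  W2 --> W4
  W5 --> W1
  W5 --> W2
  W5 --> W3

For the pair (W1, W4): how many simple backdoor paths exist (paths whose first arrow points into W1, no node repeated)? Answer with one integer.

A backdoor path from W1 to W4 is any simple undirected path whose first edge points into W1 (i.e. leaves W1 via a parent).
Parents of W1: {W5}.
Enumerating:
  P1: W1 <- W5 -> W3 -> W4
  P2: W1 <- W5 -> W2 -> W4
That exhausts the simple backdoor paths. Count: 2.

2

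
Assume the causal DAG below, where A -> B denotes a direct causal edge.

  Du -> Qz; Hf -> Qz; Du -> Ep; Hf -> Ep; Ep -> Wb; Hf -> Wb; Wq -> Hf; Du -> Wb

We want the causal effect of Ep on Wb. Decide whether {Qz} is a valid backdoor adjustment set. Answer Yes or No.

Backdoor paths from Ep to Wb (paths whose first edge points into Ep):
  P1: Ep <- Du -> Qz <- Hf -> Wb
  P2: Ep <- Du -> Wb
  P3: Ep <- Hf -> Qz <- Du -> Wb
  P4: Ep <- Hf -> Wb
Condition 1 (no descendant of Ep in the set): holds — descendants of Ep are {Wb}; none are in {Qz}.
Condition 2 (every backdoor path blocked by {Qz}):
  P1: open — collider(s) Qz are conditioned on (or have a conditioned descendant) and no non-collider on the path is in the set.
  P2: open — no interior node is in the conditioning set.
  P3: open — collider(s) Qz are conditioned on (or have a conditioned descendant) and no non-collider on the path is in the set.
  P4: open — no interior node is in the conditioning set.
{Qz} does not satisfy the backdoor criterion.

No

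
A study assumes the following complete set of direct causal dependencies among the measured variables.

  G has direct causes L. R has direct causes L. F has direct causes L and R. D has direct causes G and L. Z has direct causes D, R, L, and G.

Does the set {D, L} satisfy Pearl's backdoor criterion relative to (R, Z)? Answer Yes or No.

Yes

Backdoor paths from R to Z (paths whose first edge points into R):
  P1: R <- L -> G -> D -> Z
  P2: R <- L -> G -> Z
  P3: R <- L -> D <- G -> Z
  P4: R <- L -> D -> Z
  P5: R <- L -> Z
Condition 1 (no descendant of R in the set): holds — descendants of R are {F, Z}; none are in {D, L}.
Condition 2 (every backdoor path blocked by {D, L}):
  P1: blocked at fork node L ∈ conditioning set.
  P2: blocked at fork node L ∈ conditioning set.
  P3: blocked at fork node L ∈ conditioning set.
  P4: blocked at fork node L ∈ conditioning set.
  P5: blocked at fork node L ∈ conditioning set.
{D, L} satisfies the backdoor criterion.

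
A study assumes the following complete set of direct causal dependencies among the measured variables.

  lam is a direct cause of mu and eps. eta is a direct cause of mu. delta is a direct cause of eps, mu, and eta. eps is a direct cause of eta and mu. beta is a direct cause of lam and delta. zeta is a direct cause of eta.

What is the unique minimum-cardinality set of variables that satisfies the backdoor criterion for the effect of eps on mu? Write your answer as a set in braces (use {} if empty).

Variables eligible for adjustment (non-descendants of eps, excluding eps and mu): {beta, delta, lam, zeta}.
Backdoor paths from eps to mu:
  P1: eps <- delta <- beta -> lam -> mu
  P2: eps <- delta -> eta -> mu
  P3: eps <- delta -> mu
  P4: eps <- lam <- beta -> delta -> eta -> mu
  P5: eps <- lam <- beta -> delta -> mu
  P6: eps <- lam -> mu
The empty set is not sufficient: P1 (eps <- delta <- beta -> lam -> mu) has no collider blocking it and no conditioned non-collider, so it is open.
Try {delta, lam}:
  P1: blocked at chain node delta ∈ conditioning set.
  P2: blocked at fork node delta ∈ conditioning set.
  P3: blocked at fork node delta ∈ conditioning set.
  P4: blocked at chain node lam ∈ conditioning set.
  P5: blocked at chain node lam ∈ conditioning set.
  P6: blocked at fork node lam ∈ conditioning set.
{delta, lam} contains no descendant of eps and blocks every backdoor path.
Every element of {delta, lam} is needed (dropping delta leaves P2 open; dropping lam leaves P6 open), so no proper subset is valid.
Among all size-2 subsets of the eligible variables, only {delta, lam} blocks every backdoor path, so it is the unique smallest valid adjustment set.

{delta, lam}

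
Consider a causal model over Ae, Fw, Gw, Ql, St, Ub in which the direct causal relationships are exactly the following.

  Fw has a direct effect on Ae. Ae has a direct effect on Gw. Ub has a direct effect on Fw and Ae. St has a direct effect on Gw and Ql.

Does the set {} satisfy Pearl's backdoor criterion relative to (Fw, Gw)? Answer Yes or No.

Backdoor paths from Fw to Gw (paths whose first edge points into Fw):
  P1: Fw <- Ub -> Ae -> Gw
Condition 1 (no descendant of Fw in the set): holds — descendants of Fw are {Ae, Gw}; none are in {}.
Condition 2 (every backdoor path blocked by {}):
  P1: open — no interior node is in the conditioning set.
{} does not satisfy the backdoor criterion.

No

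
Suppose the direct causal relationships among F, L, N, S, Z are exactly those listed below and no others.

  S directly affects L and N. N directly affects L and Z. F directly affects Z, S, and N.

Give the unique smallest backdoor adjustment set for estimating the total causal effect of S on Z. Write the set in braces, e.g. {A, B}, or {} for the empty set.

{F}

Variables eligible for adjustment (non-descendants of S, excluding S and Z): {F}.
Backdoor paths from S to Z:
  P1: S <- F -> N -> Z
  P2: S <- F -> Z
The empty set is not sufficient: P1 (S <- F -> N -> Z) has no collider blocking it and no conditioned non-collider, so it is open.
Try {F}:
  P1: blocked at fork node F ∈ conditioning set.
  P2: blocked at fork node F ∈ conditioning set.
{F} contains no descendant of S and blocks every backdoor path.
{F} is the unique smallest valid adjustment set.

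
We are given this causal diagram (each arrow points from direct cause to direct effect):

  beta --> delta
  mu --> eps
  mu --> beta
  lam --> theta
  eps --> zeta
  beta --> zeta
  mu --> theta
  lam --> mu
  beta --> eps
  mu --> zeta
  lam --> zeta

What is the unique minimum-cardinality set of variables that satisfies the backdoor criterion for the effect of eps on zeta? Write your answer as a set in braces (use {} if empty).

{beta, mu}

Variables eligible for adjustment (non-descendants of eps, excluding eps and zeta): {beta, delta, lam, mu, theta}.
Backdoor paths from eps to zeta:
  P1: eps <- mu <- lam -> zeta
  P2: eps <- mu -> beta -> zeta
  P3: eps <- mu -> theta <- lam -> zeta
  P4: eps <- mu -> zeta
  P5: eps <- beta <- mu <- lam -> zeta
  P6: eps <- beta <- mu -> theta <- lam -> zeta
  P7: eps <- beta <- mu -> zeta
  P8: eps <- beta -> zeta
The empty set is not sufficient: P1 (eps <- mu <- lam -> zeta) has no collider blocking it and no conditioned non-collider, so it is open.
Try {beta, mu}:
  P1: blocked at chain node mu ∈ conditioning set.
  P2: blocked at fork node mu ∈ conditioning set.
  P3: blocked at fork node mu ∈ conditioning set.
  P4: blocked at fork node mu ∈ conditioning set.
  P5: blocked at chain node beta ∈ conditioning set.
  P6: blocked at chain node beta ∈ conditioning set.
  P7: blocked at chain node beta ∈ conditioning set.
  P8: blocked at fork node beta ∈ conditioning set.
{beta, mu} contains no descendant of eps and blocks every backdoor path.
Every element of {beta, mu} is needed (dropping beta leaves P8 open; dropping mu leaves P1 open), so no proper subset is valid.
Among all size-2 subsets of the eligible variables, only {beta, mu} blocks every backdoor path, so it is the unique smallest valid adjustment set.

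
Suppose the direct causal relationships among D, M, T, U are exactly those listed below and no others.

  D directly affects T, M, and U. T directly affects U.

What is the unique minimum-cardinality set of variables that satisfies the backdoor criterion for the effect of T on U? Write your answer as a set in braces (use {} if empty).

{D}

Variables eligible for adjustment (non-descendants of T, excluding T and U): {D, M}.
Backdoor paths from T to U:
  P1: T <- D -> U
The empty set is not sufficient: P1 (T <- D -> U) has no collider blocking it and no conditioned non-collider, so it is open.
Try {D}:
  P1: blocked at fork node D ∈ conditioning set.
{D} contains no descendant of T and blocks every backdoor path.
No other singleton works — e.g. {M} leaves P1 open — so {D} is the unique smallest valid adjustment set.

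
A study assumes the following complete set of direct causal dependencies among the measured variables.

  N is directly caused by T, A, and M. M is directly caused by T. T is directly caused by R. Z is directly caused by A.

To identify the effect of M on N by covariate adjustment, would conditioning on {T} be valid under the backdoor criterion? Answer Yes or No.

Yes

Backdoor paths from M to N (paths whose first edge points into M):
  P1: M <- T -> N
Condition 1 (no descendant of M in the set): holds — descendants of M are {N}; none are in {T}.
Condition 2 (every backdoor path blocked by {T}):
  P1: blocked at fork node T ∈ conditioning set.
{T} satisfies the backdoor criterion.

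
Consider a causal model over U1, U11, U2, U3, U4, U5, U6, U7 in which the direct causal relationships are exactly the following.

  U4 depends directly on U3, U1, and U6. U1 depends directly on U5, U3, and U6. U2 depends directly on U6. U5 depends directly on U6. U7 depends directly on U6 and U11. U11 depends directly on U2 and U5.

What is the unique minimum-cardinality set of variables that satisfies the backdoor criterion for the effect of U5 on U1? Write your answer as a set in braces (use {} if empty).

Variables eligible for adjustment (non-descendants of U5, excluding U5 and U1): {U2, U3, U6}.
Backdoor paths from U5 to U1:
  P1: U5 <- U6 -> U1
  P2: U5 <- U6 -> U4 <- U3 -> U1
  P3: U5 <- U6 -> U4 <- U1
The empty set is not sufficient: P1 (U5 <- U6 -> U1) has no collider blocking it and no conditioned non-collider, so it is open.
Try {U6}:
  P1: blocked at fork node U6 ∈ conditioning set.
  P2: blocked at fork node U6 ∈ conditioning set.
  P3: blocked at fork node U6 ∈ conditioning set.
{U6} contains no descendant of U5 and blocks every backdoor path.
No other singleton works — e.g. {U2} leaves P1 open — so {U6} is the unique smallest valid adjustment set.

{U6}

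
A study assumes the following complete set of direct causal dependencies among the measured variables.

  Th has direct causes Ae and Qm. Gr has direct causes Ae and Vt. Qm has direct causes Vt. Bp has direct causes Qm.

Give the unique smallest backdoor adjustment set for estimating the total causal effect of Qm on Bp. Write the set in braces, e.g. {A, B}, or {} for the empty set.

{}

Variables eligible for adjustment (non-descendants of Qm, excluding Qm and Bp): {Ae, Gr, Vt}.
Backdoor paths from Qm to Bp:
  (none)
With no backdoor paths the empty set already satisfies the criterion, and it is trivially minimal.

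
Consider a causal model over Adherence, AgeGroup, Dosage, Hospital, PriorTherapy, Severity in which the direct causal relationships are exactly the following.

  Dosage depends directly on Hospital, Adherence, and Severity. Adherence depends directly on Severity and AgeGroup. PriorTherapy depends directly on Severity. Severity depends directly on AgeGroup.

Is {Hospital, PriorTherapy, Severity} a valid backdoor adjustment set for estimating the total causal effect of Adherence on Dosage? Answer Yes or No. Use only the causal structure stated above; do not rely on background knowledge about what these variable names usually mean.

Yes

Backdoor paths from Adherence to Dosage (paths whose first edge points into Adherence):
  P1: Adherence <- AgeGroup -> Severity -> Dosage
  P2: Adherence <- Severity -> Dosage
Condition 1 (no descendant of Adherence in the set): holds — descendants of Adherence are {Dosage}; none are in {Hospital, PriorTherapy, Severity}.
Condition 2 (every backdoor path blocked by {Hospital, PriorTherapy, Severity}):
  P1: blocked at chain node Severity ∈ conditioning set.
  P2: blocked at fork node Severity ∈ conditioning set.
{Hospital, PriorTherapy, Severity} satisfies the backdoor criterion.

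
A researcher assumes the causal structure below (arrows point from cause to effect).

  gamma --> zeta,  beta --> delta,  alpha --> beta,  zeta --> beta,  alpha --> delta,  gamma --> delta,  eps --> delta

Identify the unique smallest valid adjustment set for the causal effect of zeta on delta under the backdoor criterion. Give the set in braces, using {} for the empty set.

Variables eligible for adjustment (non-descendants of zeta, excluding zeta and delta): {alpha, eps, gamma}.
Backdoor paths from zeta to delta:
  P1: zeta <- gamma -> delta
The empty set is not sufficient: P1 (zeta <- gamma -> delta) has no collider blocking it and no conditioned non-collider, so it is open.
Try {gamma}:
  P1: blocked at fork node gamma ∈ conditioning set.
{gamma} contains no descendant of zeta and blocks every backdoor path.
No other singleton works — e.g. {alpha} leaves P1 open — so {gamma} is the unique smallest valid adjustment set.

{gamma}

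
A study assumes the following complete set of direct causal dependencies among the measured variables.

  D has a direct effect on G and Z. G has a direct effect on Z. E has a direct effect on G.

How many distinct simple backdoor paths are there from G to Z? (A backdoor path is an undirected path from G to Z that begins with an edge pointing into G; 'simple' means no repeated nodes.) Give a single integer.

1

A backdoor path from G to Z is any simple undirected path whose first edge points into G (i.e. leaves G via a parent).
Parents of G: {D, E}.
Enumerating:
  P1: G <- D -> Z
That exhausts the simple backdoor paths. Count: 1.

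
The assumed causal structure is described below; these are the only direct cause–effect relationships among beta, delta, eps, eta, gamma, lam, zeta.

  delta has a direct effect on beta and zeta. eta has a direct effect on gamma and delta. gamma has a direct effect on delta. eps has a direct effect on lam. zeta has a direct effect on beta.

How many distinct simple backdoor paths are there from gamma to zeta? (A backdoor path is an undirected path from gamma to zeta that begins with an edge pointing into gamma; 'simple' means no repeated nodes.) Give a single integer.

2

A backdoor path from gamma to zeta is any simple undirected path whose first edge points into gamma (i.e. leaves gamma via a parent).
Parents of gamma: {eta}.
Enumerating:
  P1: gamma <- eta -> delta -> zeta
  P2: gamma <- eta -> delta -> beta <- zeta
That exhausts the simple backdoor paths. Count: 2.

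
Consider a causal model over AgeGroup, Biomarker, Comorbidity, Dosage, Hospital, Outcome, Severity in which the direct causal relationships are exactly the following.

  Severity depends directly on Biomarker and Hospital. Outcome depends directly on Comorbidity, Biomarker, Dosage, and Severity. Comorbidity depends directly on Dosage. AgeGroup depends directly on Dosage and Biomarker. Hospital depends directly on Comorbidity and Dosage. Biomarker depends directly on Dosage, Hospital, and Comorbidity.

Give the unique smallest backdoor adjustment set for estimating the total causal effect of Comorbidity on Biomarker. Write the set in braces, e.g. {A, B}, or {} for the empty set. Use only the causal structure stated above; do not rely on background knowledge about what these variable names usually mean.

{Dosage}

Variables eligible for adjustment (non-descendants of Comorbidity, excluding Comorbidity and Biomarker): {Dosage}.
Backdoor paths from Comorbidity to Biomarker:
  P1: Comorbidity <- Dosage -> Hospital -> Biomarker
  P2: Comorbidity <- Dosage -> Hospital -> Severity <- Biomarker
  P3: Comorbidity <- Dosage -> Hospital -> Severity -> Outcome <- Biomarker
  P4: Comorbidity <- Dosage -> Biomarker
  P5: Comorbidity <- Dosage -> AgeGroup <- Biomarker
  P6: Comorbidity <- Dosage -> Outcome <- Biomarker
  P7: Comorbidity <- Dosage -> Outcome <- Severity <- Hospital -> Biomarker
  P8: Comorbidity <- Dosage -> Outcome <- Severity <- Biomarker
The empty set is not sufficient: P1 (Comorbidity <- Dosage -> Hospital -> Biomarker) has no collider blocking it and no conditioned non-collider, so it is open.
Try {Dosage}:
  P1: blocked at fork node Dosage ∈ conditioning set.
  P2: blocked at fork node Dosage ∈ conditioning set.
  P3: blocked at fork node Dosage ∈ conditioning set.
  P4: blocked at fork node Dosage ∈ conditioning set.
  P5: blocked at fork node Dosage ∈ conditioning set.
  P6: blocked at fork node Dosage ∈ conditioning set.
  P7: blocked at fork node Dosage ∈ conditioning set.
  P8: blocked at fork node Dosage ∈ conditioning set.
{Dosage} contains no descendant of Comorbidity and blocks every backdoor path.
{Dosage} is the unique smallest valid adjustment set.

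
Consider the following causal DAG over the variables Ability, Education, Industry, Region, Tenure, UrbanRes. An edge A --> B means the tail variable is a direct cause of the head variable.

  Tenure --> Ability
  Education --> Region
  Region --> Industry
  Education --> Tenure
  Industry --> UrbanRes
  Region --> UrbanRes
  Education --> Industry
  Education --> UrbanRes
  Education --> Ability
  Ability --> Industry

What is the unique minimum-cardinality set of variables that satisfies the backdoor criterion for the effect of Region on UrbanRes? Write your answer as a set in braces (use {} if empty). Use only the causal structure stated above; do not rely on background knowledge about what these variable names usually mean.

{Education}

Variables eligible for adjustment (non-descendants of Region, excluding Region and UrbanRes): {Ability, Education, Tenure}.
Backdoor paths from Region to UrbanRes:
  P1: Region <- Education -> Tenure -> Ability -> Industry -> UrbanRes
  P2: Region <- Education -> Ability -> Industry -> UrbanRes
  P3: Region <- Education -> Industry -> UrbanRes
  P4: Region <- Education -> UrbanRes
The empty set is not sufficient: P1 (Region <- Education -> Tenure -> Ability -> Industry -> UrbanRes) has no collider blocking it and no conditioned non-collider, so it is open.
Try {Education}:
  P1: blocked at fork node Education ∈ conditioning set.
  P2: blocked at fork node Education ∈ conditioning set.
  P3: blocked at fork node Education ∈ conditioning set.
  P4: blocked at fork node Education ∈ conditioning set.
{Education} contains no descendant of Region and blocks every backdoor path.
No other singleton works — e.g. {Tenure} leaves P2 open — so {Education} is the unique smallest valid adjustment set.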